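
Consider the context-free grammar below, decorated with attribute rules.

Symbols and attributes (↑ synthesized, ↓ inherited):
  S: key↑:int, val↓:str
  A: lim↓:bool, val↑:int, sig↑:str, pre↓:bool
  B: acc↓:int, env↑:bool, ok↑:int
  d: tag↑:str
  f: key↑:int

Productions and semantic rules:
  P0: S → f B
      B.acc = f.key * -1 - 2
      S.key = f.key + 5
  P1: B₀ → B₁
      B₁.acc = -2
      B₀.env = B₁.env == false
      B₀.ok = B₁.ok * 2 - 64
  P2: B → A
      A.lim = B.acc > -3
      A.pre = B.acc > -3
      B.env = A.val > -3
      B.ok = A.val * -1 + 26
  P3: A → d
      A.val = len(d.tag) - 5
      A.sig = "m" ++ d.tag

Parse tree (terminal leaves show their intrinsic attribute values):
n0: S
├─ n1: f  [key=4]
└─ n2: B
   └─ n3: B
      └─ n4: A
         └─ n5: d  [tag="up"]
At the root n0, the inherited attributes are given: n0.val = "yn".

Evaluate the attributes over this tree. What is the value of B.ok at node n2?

1. n0.val = "yn"  [given at root]
2. n1.key = 4  [terminal]
3. n2.acc = -6  [f.key * -1 - 2]
4. n3.acc = -2  [-2]
5. n4.lim = true  [B.acc > -3]
6. n4.pre = true  [B.acc > -3]
7. n5.tag = "up"  [terminal]
8. n4.val = -3  [len(d.tag) - 5]
9. n4.sig = "mup"  ["m" ++ d.tag]
10. n3.env = false  [A.val > -3]
11. n3.ok = 29  [A.val * -1 + 26]
12. n2.env = true  [B₁.env == false]
13. n2.ok = -6  [B₁.ok * 2 - 64]
14. n0.key = 9  [f.key + 5]

-6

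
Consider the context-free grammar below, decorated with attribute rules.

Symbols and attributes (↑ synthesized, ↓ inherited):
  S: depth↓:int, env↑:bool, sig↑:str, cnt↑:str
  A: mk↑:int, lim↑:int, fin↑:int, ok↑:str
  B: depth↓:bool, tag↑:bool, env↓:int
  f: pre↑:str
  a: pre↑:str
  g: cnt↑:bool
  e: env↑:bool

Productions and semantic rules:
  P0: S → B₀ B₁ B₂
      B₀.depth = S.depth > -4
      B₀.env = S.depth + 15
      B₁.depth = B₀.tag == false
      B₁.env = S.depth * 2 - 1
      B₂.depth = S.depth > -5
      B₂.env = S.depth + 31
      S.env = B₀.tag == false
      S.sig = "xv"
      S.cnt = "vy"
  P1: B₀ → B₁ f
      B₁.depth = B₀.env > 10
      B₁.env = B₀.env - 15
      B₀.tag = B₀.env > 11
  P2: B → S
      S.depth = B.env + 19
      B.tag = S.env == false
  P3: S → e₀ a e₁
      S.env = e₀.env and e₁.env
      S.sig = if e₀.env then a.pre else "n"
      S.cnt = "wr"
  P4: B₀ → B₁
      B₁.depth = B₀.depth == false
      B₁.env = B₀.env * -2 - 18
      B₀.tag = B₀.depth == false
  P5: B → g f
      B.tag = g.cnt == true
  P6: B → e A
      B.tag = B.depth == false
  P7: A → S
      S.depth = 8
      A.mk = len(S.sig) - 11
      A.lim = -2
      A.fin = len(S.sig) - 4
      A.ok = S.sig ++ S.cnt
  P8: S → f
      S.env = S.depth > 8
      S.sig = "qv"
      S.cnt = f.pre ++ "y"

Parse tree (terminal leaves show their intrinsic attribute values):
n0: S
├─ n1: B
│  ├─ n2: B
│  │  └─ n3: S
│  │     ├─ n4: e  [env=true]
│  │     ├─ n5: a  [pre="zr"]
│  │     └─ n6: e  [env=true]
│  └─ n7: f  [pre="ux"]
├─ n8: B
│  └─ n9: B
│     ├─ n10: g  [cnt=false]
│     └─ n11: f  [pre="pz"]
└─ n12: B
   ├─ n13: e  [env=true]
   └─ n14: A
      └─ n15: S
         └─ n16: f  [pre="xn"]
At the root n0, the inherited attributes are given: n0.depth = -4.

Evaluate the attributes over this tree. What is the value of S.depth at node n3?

1. n0.depth = -4  [given at root]
2. n1.depth = false  [S.depth > -4]
3. n1.env = 11  [S.depth + 15]
4. n2.depth = true  [B₀.env > 10]
5. n2.env = -4  [B₀.env - 15]
6. n3.depth = 15  [B.env + 19]
7. n4.env = true  [terminal]
8. n5.pre = "zr"  [terminal]
9. n6.env = true  [terminal]
10. n3.env = true  [e₀.env and e₁.env]
11. n3.sig = "zr"  [if e₀.env then a.pre else "n"]
12. n3.cnt = "wr"  ["wr"]
13. n2.tag = false  [S.env == false]
14. n7.pre = "ux"  [terminal]
15. n1.tag = false  [B₀.env > 11]
16. n8.depth = true  [B₀.tag == false]
17. n8.env = -9  [S.depth * 2 - 1]
18. n9.depth = false  [B₀.depth == false]
19. n9.env = 0  [B₀.env * -2 - 18]
20. n10.cnt = false  [terminal]
21. n11.pre = "pz"  [terminal]
22. n9.tag = false  [g.cnt == true]
23. n8.tag = false  [B₀.depth == false]
24. n12.depth = true  [S.depth > -5]
25. n12.env = 27  [S.depth + 31]
26. n13.env = true  [terminal]
27. n15.depth = 8  [8]
28. n16.pre = "xn"  [terminal]
29. n15.env = false  [S.depth > 8]
30. n15.sig = "qv"  ["qv"]
31. n15.cnt = "xny"  [f.pre ++ "y"]
32. n14.mk = -9  [len(S.sig) - 11]
33. n14.lim = -2  [-2]
34. n14.fin = -2  [len(S.sig) - 4]
35. n14.ok = "qvxny"  [S.sig ++ S.cnt]
36. n12.tag = false  [B.depth == false]
37. n0.env = true  [B₀.tag == false]
38. n0.sig = "xv"  ["xv"]
39. n0.cnt = "vy"  ["vy"]

15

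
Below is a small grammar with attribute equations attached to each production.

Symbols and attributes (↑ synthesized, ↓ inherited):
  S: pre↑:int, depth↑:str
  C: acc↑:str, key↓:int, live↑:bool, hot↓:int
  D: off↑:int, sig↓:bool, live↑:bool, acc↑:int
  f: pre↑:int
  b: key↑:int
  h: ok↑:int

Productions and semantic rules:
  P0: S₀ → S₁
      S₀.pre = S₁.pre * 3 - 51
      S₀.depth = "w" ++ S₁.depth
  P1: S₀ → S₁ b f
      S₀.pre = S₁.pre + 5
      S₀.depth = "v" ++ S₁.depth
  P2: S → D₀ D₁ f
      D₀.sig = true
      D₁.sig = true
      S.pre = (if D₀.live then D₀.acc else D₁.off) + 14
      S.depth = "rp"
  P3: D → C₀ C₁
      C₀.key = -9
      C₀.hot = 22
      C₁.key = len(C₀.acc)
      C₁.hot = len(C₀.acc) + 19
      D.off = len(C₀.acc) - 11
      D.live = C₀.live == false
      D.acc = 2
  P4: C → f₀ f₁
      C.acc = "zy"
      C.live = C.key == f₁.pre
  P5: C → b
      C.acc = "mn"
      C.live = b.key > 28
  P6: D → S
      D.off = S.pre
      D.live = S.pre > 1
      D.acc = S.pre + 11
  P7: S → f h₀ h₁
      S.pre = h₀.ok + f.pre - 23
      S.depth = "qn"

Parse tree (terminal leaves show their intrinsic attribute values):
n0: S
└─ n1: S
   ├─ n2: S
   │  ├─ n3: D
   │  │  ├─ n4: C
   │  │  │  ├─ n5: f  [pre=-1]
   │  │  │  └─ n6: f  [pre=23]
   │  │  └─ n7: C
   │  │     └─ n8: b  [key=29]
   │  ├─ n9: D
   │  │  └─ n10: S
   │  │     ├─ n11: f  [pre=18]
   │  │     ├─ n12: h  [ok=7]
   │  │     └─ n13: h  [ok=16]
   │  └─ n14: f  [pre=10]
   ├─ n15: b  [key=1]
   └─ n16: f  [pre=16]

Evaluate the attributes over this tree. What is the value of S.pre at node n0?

1. n3.sig = true  [true]
2. n4.key = -9  [-9]
3. n4.hot = 22  [22]
4. n5.pre = -1  [terminal]
5. n6.pre = 23  [terminal]
6. n4.acc = "zy"  ["zy"]
7. n4.live = false  [C.key == f₁.pre]
8. n7.key = 2  [len(C₀.acc)]
9. n7.hot = 21  [len(C₀.acc) + 19]
10. n8.key = 29  [terminal]
11. n7.acc = "mn"  ["mn"]
12. n7.live = true  [b.key > 28]
13. n3.off = -9  [len(C₀.acc) - 11]
14. n3.live = true  [C₀.live == false]
15. n3.acc = 2  [2]
16. n9.sig = true  [true]
17. n11.pre = 18  [terminal]
18. n12.ok = 7  [terminal]
19. n13.ok = 16  [terminal]
20. n10.pre = 2  [h₀.ok + f.pre - 23]
21. n10.depth = "qn"  ["qn"]
22. n9.off = 2  [S.pre]
23. n9.live = true  [S.pre > 1]
24. n9.acc = 13  [S.pre + 11]
25. n14.pre = 10  [terminal]
26. n2.pre = 16  [(if D₀.live then D₀.acc else D₁.off) + 14]
27. n2.depth = "rp"  ["rp"]
28. n15.key = 1  [terminal]
29. n16.pre = 16  [terminal]
30. n1.pre = 21  [S₁.pre + 5]
31. n1.depth = "vrp"  ["v" ++ S₁.depth]
32. n0.pre = 12  [S₁.pre * 3 - 51]
33. n0.depth = "wvrp"  ["w" ++ S₁.depth]

12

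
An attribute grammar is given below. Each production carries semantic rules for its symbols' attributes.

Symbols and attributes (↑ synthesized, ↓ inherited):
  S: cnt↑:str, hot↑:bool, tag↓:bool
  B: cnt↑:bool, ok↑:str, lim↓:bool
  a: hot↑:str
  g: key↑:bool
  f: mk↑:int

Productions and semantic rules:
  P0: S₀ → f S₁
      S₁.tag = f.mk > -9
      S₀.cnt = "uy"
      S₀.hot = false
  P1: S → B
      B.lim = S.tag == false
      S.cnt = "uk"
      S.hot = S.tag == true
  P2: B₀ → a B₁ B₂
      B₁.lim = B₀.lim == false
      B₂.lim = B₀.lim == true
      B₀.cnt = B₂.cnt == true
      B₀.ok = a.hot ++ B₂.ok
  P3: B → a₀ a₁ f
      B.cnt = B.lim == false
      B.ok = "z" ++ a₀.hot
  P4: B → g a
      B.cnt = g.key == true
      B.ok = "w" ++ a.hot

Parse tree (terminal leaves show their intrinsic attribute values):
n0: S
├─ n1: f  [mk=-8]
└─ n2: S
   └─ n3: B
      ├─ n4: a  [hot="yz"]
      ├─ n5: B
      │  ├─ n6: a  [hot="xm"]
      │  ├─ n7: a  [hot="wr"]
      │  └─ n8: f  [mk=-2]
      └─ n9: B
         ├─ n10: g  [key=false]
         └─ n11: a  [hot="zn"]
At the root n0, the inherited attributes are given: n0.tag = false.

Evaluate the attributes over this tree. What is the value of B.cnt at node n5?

false

1. n0.tag = false  [given at root]
2. n1.mk = -8  [terminal]
3. n2.tag = true  [f.mk > -9]
4. n3.lim = false  [S.tag == false]
5. n4.hot = "yz"  [terminal]
6. n5.lim = true  [B₀.lim == false]
7. n6.hot = "xm"  [terminal]
8. n7.hot = "wr"  [terminal]
9. n8.mk = -2  [terminal]
10. n5.cnt = false  [B.lim == false]
11. n5.ok = "zxm"  ["z" ++ a₀.hot]
12. n9.lim = false  [B₀.lim == true]
13. n10.key = false  [terminal]
14. n11.hot = "zn"  [terminal]
15. n9.cnt = false  [g.key == true]
16. n9.ok = "wzn"  ["w" ++ a.hot]
17. n3.cnt = false  [B₂.cnt == true]
18. n3.ok = "yzwzn"  [a.hot ++ B₂.ok]
19. n2.cnt = "uk"  ["uk"]
20. n2.hot = true  [S.tag == true]
21. n0.cnt = "uy"  ["uy"]
22. n0.hot = false  [false]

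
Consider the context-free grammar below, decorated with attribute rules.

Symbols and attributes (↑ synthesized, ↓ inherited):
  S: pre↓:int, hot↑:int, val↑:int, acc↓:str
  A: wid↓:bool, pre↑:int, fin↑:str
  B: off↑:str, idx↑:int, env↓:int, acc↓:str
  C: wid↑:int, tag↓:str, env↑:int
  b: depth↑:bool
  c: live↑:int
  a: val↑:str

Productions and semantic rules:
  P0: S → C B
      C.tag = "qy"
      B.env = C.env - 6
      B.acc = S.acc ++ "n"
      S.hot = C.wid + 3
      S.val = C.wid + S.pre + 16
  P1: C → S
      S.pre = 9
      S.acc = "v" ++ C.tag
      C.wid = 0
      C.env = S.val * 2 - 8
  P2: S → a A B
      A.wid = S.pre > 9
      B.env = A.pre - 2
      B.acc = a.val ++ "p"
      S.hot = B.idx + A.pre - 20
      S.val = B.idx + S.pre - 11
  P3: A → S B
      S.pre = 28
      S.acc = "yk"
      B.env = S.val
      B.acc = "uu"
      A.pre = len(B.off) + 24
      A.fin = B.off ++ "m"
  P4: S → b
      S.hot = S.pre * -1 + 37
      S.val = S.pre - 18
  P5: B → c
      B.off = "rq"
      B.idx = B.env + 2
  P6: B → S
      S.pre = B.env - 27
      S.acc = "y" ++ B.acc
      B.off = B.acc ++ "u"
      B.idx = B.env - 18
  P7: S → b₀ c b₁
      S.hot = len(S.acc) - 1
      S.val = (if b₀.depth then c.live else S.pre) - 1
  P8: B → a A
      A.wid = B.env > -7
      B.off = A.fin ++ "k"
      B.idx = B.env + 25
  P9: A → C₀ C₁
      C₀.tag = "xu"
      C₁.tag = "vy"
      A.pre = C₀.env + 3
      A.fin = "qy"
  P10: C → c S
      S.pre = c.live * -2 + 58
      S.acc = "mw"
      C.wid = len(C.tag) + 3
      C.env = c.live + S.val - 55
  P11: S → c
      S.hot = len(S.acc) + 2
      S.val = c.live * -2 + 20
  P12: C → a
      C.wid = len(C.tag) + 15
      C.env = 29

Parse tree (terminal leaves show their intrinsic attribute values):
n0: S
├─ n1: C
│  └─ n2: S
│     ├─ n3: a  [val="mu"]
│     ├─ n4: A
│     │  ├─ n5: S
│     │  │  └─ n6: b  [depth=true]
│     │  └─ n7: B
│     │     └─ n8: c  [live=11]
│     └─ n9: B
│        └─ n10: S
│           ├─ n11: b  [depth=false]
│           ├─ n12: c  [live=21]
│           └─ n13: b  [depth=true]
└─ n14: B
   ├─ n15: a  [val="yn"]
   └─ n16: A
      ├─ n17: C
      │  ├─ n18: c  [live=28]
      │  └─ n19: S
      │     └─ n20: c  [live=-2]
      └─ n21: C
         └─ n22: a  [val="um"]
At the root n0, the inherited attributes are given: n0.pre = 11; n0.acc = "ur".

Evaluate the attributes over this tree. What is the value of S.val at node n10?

1. n0.pre = 11  [given at root]
2. n0.acc = "ur"  [given at root]
3. n1.tag = "qy"  ["qy"]
4. n2.pre = 9  [9]
5. n2.acc = "vqy"  ["v" ++ C.tag]
6. n3.val = "mu"  [terminal]
7. n4.wid = false  [S.pre > 9]
8. n5.pre = 28  [28]
9. n5.acc = "yk"  ["yk"]
10. n6.depth = true  [terminal]
11. n5.hot = 9  [S.pre * -1 + 37]
12. n5.val = 10  [S.pre - 18]
13. n7.env = 10  [S.val]
14. n7.acc = "uu"  ["uu"]
15. n8.live = 11  [terminal]
16. n7.off = "rq"  ["rq"]
17. n7.idx = 12  [B.env + 2]
18. n4.pre = 26  [len(B.off) + 24]
19. n4.fin = "rqm"  [B.off ++ "m"]
20. n9.env = 24  [A.pre - 2]
21. n9.acc = "mup"  [a.val ++ "p"]
22. n10.pre = -3  [B.env - 27]
23. n10.acc = "ymup"  ["y" ++ B.acc]
24. n11.depth = false  [terminal]
25. n12.live = 21  [terminal]
26. n13.depth = true  [terminal]
27. n10.hot = 3  [len(S.acc) - 1]
28. n10.val = -4  [(if b₀.depth then c.live else S.pre) - 1]
29. n9.off = "mupu"  [B.acc ++ "u"]
30. n9.idx = 6  [B.env - 18]
31. n2.hot = 12  [B.idx + A.pre - 20]
32. n2.val = 4  [B.idx + S.pre - 11]
33. n1.wid = 0  [0]
34. n1.env = 0  [S.val * 2 - 8]
35. n14.env = -6  [C.env - 6]
36. n14.acc = "urn"  [S.acc ++ "n"]
37. n15.val = "yn"  [terminal]
38. n16.wid = true  [B.env > -7]
39. n17.tag = "xu"  ["xu"]
40. n18.live = 28  [terminal]
41. n19.pre = 2  [c.live * -2 + 58]
42. n19.acc = "mw"  ["mw"]
43. n20.live = -2  [terminal]
44. n19.hot = 4  [len(S.acc) + 2]
45. n19.val = 24  [c.live * -2 + 20]
46. n17.wid = 5  [len(C.tag) + 3]
47. n17.env = -3  [c.live + S.val - 55]
48. n21.tag = "vy"  ["vy"]
49. n22.val = "um"  [terminal]
50. n21.wid = 17  [len(C.tag) + 15]
51. n21.env = 29  [29]
52. n16.pre = 0  [C₀.env + 3]
53. n16.fin = "qy"  ["qy"]
54. n14.off = "qyk"  [A.fin ++ "k"]
55. n14.idx = 19  [B.env + 25]
56. n0.hot = 3  [C.wid + 3]
57. n0.val = 27  [C.wid + S.pre + 16]

-4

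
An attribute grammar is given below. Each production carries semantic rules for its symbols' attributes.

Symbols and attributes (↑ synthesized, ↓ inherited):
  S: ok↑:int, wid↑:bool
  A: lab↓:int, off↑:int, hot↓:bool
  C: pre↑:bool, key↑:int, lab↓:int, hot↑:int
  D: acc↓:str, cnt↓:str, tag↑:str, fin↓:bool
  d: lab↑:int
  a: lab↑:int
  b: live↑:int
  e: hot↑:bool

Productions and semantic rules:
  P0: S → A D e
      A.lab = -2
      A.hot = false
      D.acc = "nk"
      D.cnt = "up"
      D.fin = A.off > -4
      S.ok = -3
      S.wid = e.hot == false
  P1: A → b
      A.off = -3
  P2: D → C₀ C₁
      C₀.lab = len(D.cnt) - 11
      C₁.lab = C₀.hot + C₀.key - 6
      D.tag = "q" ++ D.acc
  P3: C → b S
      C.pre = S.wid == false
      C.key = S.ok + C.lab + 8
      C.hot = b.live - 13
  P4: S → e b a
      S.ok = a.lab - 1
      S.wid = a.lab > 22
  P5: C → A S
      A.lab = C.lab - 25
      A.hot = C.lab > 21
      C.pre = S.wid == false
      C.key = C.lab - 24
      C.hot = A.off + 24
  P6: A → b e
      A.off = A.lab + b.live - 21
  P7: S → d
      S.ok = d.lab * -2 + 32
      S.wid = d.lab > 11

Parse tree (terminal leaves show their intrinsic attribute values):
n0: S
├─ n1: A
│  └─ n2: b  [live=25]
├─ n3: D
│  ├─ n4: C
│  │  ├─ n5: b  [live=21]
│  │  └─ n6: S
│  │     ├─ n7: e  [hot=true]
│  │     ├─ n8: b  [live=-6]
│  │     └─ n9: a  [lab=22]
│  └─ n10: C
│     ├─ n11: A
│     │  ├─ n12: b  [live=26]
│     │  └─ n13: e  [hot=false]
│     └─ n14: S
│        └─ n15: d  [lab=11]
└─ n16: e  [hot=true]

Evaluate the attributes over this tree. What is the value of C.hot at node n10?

26

1. n1.lab = -2  [-2]
2. n1.hot = false  [false]
3. n2.live = 25  [terminal]
4. n1.off = -3  [-3]
5. n3.acc = "nk"  ["nk"]
6. n3.cnt = "up"  ["up"]
7. n3.fin = true  [A.off > -4]
8. n4.lab = -9  [len(D.cnt) - 11]
9. n5.live = 21  [terminal]
10. n7.hot = true  [terminal]
11. n8.live = -6  [terminal]
12. n9.lab = 22  [terminal]
13. n6.ok = 21  [a.lab - 1]
14. n6.wid = false  [a.lab > 22]
15. n4.pre = true  [S.wid == false]
16. n4.key = 20  [S.ok + C.lab + 8]
17. n4.hot = 8  [b.live - 13]
18. n10.lab = 22  [C₀.hot + C₀.key - 6]
19. n11.lab = -3  [C.lab - 25]
20. n11.hot = true  [C.lab > 21]
21. n12.live = 26  [terminal]
22. n13.hot = false  [terminal]
23. n11.off = 2  [A.lab + b.live - 21]
24. n15.lab = 11  [terminal]
25. n14.ok = 10  [d.lab * -2 + 32]
26. n14.wid = false  [d.lab > 11]
27. n10.pre = true  [S.wid == false]
28. n10.key = -2  [C.lab - 24]
29. n10.hot = 26  [A.off + 24]
30. n3.tag = "qnk"  ["q" ++ D.acc]
31. n16.hot = true  [terminal]
32. n0.ok = -3  [-3]
33. n0.wid = false  [e.hot == false]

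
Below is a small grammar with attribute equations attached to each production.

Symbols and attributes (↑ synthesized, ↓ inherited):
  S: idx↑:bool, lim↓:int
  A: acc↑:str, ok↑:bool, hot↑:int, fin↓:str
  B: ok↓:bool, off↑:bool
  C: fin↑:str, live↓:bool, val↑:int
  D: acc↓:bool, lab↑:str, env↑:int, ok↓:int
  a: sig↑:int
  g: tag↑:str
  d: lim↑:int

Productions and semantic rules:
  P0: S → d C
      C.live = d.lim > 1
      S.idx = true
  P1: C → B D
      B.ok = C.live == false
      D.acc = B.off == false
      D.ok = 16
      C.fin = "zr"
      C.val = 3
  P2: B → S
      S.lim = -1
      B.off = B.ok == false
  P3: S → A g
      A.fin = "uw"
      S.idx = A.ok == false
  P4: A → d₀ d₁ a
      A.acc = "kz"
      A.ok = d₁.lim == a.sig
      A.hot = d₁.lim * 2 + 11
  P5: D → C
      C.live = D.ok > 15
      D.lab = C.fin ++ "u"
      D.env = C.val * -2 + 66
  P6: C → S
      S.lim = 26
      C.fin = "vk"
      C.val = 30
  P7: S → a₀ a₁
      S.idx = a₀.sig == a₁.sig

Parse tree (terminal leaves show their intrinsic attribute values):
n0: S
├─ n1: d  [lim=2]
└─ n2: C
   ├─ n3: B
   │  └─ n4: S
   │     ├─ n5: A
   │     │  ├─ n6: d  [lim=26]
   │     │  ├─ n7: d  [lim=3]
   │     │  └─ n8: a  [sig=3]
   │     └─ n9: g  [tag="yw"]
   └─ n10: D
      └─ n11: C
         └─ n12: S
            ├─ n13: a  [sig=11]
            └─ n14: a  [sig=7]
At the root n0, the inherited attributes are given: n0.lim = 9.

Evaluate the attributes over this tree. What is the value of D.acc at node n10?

1. n0.lim = 9  [given at root]
2. n1.lim = 2  [terminal]
3. n2.live = true  [d.lim > 1]
4. n3.ok = false  [C.live == false]
5. n4.lim = -1  [-1]
6. n5.fin = "uw"  ["uw"]
7. n6.lim = 26  [terminal]
8. n7.lim = 3  [terminal]
9. n8.sig = 3  [terminal]
10. n5.acc = "kz"  ["kz"]
11. n5.ok = true  [d₁.lim == a.sig]
12. n5.hot = 17  [d₁.lim * 2 + 11]
13. n9.tag = "yw"  [terminal]
14. n4.idx = false  [A.ok == false]
15. n3.off = true  [B.ok == false]
16. n10.acc = false  [B.off == false]
17. n10.ok = 16  [16]
18. n11.live = true  [D.ok > 15]
19. n12.lim = 26  [26]
20. n13.sig = 11  [terminal]
21. n14.sig = 7  [terminal]
22. n12.idx = false  [a₀.sig == a₁.sig]
23. n11.fin = "vk"  ["vk"]
24. n11.val = 30  [30]
25. n10.lab = "vku"  [C.fin ++ "u"]
26. n10.env = 6  [C.val * -2 + 66]
27. n2.fin = "zr"  ["zr"]
28. n2.val = 3  [3]
29. n0.idx = true  [true]

false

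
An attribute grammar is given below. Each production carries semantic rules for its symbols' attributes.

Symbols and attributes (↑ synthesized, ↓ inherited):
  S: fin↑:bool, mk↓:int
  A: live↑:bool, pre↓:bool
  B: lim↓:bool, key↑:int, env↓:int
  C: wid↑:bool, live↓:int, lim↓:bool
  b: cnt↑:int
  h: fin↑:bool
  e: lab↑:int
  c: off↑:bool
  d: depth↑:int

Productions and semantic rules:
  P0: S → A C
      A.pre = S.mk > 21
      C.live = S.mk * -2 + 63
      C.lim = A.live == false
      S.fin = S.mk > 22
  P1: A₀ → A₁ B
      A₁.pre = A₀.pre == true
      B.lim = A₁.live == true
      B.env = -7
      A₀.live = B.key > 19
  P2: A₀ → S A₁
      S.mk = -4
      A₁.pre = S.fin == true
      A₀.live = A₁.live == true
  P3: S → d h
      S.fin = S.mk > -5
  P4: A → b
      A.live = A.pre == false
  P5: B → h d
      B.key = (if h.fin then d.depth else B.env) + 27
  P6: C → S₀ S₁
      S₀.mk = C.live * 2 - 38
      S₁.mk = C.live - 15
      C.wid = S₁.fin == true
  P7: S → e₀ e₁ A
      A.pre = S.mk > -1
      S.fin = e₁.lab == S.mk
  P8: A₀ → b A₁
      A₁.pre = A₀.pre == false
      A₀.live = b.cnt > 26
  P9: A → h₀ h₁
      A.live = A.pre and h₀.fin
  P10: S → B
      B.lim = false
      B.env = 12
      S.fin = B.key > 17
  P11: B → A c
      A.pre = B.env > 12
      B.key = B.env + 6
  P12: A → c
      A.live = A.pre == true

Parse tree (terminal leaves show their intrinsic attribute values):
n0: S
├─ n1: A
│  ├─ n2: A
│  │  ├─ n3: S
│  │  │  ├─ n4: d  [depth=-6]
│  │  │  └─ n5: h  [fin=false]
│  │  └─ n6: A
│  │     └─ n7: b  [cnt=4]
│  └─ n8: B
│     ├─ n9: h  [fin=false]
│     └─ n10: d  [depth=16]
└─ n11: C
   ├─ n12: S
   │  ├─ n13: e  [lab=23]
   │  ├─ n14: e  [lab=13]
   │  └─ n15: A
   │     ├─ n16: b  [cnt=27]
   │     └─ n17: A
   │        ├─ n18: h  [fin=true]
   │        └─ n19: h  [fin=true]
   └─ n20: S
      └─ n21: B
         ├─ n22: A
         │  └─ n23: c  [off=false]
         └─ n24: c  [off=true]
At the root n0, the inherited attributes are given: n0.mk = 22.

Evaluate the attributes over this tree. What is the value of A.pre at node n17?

1. n0.mk = 22  [given at root]
2. n1.pre = true  [S.mk > 21]
3. n2.pre = true  [A₀.pre == true]
4. n3.mk = -4  [-4]
5. n4.depth = -6  [terminal]
6. n5.fin = false  [terminal]
7. n3.fin = true  [S.mk > -5]
8. n6.pre = true  [S.fin == true]
9. n7.cnt = 4  [terminal]
10. n6.live = false  [A.pre == false]
11. n2.live = false  [A₁.live == true]
12. n8.lim = false  [A₁.live == true]
13. n8.env = -7  [-7]
14. n9.fin = false  [terminal]
15. n10.depth = 16  [terminal]
16. n8.key = 20  [(if h.fin then d.depth else B.env) + 27]
17. n1.live = true  [B.key > 19]
18. n11.live = 19  [S.mk * -2 + 63]
19. n11.lim = false  [A.live == false]
20. n12.mk = 0  [C.live * 2 - 38]
21. n13.lab = 23  [terminal]
22. n14.lab = 13  [terminal]
23. n15.pre = true  [S.mk > -1]
24. n16.cnt = 27  [terminal]
25. n17.pre = false  [A₀.pre == false]
26. n18.fin = true  [terminal]
27. n19.fin = true  [terminal]
28. n17.live = false  [A.pre and h₀.fin]
29. n15.live = true  [b.cnt > 26]
30. n12.fin = false  [e₁.lab == S.mk]
31. n20.mk = 4  [C.live - 15]
32. n21.lim = false  [false]
33. n21.env = 12  [12]
34. n22.pre = false  [B.env > 12]
35. n23.off = false  [terminal]
36. n22.live = false  [A.pre == true]
37. n24.off = true  [terminal]
38. n21.key = 18  [B.env + 6]
39. n20.fin = true  [B.key > 17]
40. n11.wid = true  [S₁.fin == true]
41. n0.fin = false  [S.mk > 22]

false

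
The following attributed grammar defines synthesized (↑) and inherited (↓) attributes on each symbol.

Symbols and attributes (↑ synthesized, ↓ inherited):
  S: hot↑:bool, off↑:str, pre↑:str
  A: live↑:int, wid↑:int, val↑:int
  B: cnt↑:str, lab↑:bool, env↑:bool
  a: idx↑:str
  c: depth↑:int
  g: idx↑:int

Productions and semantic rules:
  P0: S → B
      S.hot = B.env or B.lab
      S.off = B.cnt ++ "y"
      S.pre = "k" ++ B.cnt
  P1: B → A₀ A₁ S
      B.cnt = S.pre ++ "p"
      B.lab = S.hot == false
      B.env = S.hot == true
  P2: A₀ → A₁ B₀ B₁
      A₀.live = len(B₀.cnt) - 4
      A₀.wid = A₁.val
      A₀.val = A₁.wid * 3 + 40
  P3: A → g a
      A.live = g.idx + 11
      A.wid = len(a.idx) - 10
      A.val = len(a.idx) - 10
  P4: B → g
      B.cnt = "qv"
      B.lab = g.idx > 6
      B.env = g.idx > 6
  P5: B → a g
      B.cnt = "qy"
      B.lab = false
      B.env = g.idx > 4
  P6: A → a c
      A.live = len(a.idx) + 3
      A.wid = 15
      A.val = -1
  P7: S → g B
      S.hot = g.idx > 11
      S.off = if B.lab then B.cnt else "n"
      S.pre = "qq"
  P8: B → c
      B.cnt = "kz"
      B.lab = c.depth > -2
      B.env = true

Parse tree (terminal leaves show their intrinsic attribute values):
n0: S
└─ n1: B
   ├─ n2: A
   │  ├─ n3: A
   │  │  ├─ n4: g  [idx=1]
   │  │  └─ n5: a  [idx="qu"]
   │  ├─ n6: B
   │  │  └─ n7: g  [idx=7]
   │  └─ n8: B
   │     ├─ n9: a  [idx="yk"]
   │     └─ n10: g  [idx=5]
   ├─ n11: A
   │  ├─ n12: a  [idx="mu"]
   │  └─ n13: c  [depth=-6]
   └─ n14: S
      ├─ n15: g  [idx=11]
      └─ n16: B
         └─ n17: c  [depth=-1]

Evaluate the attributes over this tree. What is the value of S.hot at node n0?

true

1. n4.idx = 1  [terminal]
2. n5.idx = "qu"  [terminal]
3. n3.live = 12  [g.idx + 11]
4. n3.wid = -8  [len(a.idx) - 10]
5. n3.val = -8  [len(a.idx) - 10]
6. n7.idx = 7  [terminal]
7. n6.cnt = "qv"  ["qv"]
8. n6.lab = true  [g.idx > 6]
9. n6.env = true  [g.idx > 6]
10. n9.idx = "yk"  [terminal]
11. n10.idx = 5  [terminal]
12. n8.cnt = "qy"  ["qy"]
13. n8.lab = false  [false]
14. n8.env = true  [g.idx > 4]
15. n2.live = -2  [len(B₀.cnt) - 4]
16. n2.wid = -8  [A₁.val]
17. n2.val = 16  [A₁.wid * 3 + 40]
18. n12.idx = "mu"  [terminal]
19. n13.depth = -6  [terminal]
20. n11.live = 5  [len(a.idx) + 3]
21. n11.wid = 15  [15]
22. n11.val = -1  [-1]
23. n15.idx = 11  [terminal]
24. n17.depth = -1  [terminal]
25. n16.cnt = "kz"  ["kz"]
26. n16.lab = true  [c.depth > -2]
27. n16.env = true  [true]
28. n14.hot = false  [g.idx > 11]
29. n14.off = "kz"  [if B.lab then B.cnt else "n"]
30. n14.pre = "qq"  ["qq"]
31. n1.cnt = "qqp"  [S.pre ++ "p"]
32. n1.lab = true  [S.hot == false]
33. n1.env = false  [S.hot == true]
34. n0.hot = true  [B.env or B.lab]
35. n0.off = "qqpy"  [B.cnt ++ "y"]
36. n0.pre = "kqqp"  ["k" ++ B.cnt]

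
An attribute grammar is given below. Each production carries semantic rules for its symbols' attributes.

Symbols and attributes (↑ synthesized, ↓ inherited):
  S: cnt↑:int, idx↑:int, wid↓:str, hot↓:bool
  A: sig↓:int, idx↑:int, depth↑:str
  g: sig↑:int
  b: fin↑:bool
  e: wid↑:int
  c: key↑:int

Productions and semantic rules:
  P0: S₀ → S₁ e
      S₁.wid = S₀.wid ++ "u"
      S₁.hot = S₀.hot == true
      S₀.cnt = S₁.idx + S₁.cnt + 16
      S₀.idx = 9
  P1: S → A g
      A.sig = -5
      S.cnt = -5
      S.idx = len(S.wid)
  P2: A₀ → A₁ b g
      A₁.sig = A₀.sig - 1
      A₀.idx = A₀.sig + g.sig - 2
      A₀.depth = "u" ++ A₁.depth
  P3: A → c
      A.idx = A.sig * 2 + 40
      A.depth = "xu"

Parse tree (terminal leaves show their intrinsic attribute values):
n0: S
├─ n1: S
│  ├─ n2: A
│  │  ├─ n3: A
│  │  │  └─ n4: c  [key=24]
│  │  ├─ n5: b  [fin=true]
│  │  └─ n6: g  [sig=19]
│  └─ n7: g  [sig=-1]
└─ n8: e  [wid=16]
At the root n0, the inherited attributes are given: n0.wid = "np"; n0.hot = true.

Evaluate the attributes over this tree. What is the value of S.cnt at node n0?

14

1. n0.wid = "np"  [given at root]
2. n0.hot = true  [given at root]
3. n1.wid = "npu"  [S₀.wid ++ "u"]
4. n1.hot = true  [S₀.hot == true]
5. n2.sig = -5  [-5]
6. n3.sig = -6  [A₀.sig - 1]
7. n4.key = 24  [terminal]
8. n3.idx = 28  [A.sig * 2 + 40]
9. n3.depth = "xu"  ["xu"]
10. n5.fin = true  [terminal]
11. n6.sig = 19  [terminal]
12. n2.idx = 12  [A₀.sig + g.sig - 2]
13. n2.depth = "uxu"  ["u" ++ A₁.depth]
14. n7.sig = -1  [terminal]
15. n1.cnt = -5  [-5]
16. n1.idx = 3  [len(S.wid)]
17. n8.wid = 16  [terminal]
18. n0.cnt = 14  [S₁.idx + S₁.cnt + 16]
19. n0.idx = 9  [9]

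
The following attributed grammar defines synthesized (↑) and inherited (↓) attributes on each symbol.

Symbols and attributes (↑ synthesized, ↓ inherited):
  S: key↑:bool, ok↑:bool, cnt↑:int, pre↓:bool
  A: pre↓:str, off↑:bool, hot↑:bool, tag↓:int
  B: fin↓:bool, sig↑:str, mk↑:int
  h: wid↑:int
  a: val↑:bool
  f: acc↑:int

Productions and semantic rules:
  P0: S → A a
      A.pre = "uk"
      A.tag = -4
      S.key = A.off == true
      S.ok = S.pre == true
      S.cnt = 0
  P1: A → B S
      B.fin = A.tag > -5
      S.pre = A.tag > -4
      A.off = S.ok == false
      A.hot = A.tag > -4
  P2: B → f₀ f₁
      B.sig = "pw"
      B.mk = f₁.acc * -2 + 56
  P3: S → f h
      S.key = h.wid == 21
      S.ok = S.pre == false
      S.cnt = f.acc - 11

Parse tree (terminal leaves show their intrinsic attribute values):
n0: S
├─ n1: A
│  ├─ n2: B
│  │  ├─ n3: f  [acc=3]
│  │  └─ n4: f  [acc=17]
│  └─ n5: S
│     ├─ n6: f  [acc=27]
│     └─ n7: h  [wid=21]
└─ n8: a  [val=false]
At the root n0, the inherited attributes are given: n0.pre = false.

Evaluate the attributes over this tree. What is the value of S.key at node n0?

1. n0.pre = false  [given at root]
2. n1.pre = "uk"  ["uk"]
3. n1.tag = -4  [-4]
4. n2.fin = true  [A.tag > -5]
5. n3.acc = 3  [terminal]
6. n4.acc = 17  [terminal]
7. n2.sig = "pw"  ["pw"]
8. n2.mk = 22  [f₁.acc * -2 + 56]
9. n5.pre = false  [A.tag > -4]
10. n6.acc = 27  [terminal]
11. n7.wid = 21  [terminal]
12. n5.key = true  [h.wid == 21]
13. n5.ok = true  [S.pre == false]
14. n5.cnt = 16  [f.acc - 11]
15. n1.off = false  [S.ok == false]
16. n1.hot = false  [A.tag > -4]
17. n8.val = false  [terminal]
18. n0.key = false  [A.off == true]
19. n0.ok = false  [S.pre == true]
20. n0.cnt = 0  [0]

false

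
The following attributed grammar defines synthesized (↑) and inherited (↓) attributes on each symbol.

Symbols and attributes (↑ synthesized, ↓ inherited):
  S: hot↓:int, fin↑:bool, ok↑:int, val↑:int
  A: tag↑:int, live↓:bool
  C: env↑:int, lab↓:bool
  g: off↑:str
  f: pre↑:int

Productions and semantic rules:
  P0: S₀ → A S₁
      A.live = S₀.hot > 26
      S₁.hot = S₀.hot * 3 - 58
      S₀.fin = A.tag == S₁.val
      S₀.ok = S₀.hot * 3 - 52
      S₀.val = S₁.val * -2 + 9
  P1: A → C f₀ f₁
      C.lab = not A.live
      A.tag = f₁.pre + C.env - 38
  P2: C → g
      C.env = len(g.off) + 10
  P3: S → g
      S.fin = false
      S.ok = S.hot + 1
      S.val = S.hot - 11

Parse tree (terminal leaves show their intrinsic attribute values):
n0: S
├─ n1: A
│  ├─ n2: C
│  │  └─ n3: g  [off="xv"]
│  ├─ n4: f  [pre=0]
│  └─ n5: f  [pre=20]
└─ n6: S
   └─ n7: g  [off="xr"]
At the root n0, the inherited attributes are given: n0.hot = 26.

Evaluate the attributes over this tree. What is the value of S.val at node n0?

1. n0.hot = 26  [given at root]
2. n1.live = false  [S₀.hot > 26]
3. n2.lab = true  [not A.live]
4. n3.off = "xv"  [terminal]
5. n2.env = 12  [len(g.off) + 10]
6. n4.pre = 0  [terminal]
7. n5.pre = 20  [terminal]
8. n1.tag = -6  [f₁.pre + C.env - 38]
9. n6.hot = 20  [S₀.hot * 3 - 58]
10. n7.off = "xr"  [terminal]
11. n6.fin = false  [false]
12. n6.ok = 21  [S.hot + 1]
13. n6.val = 9  [S.hot - 11]
14. n0.fin = false  [A.tag == S₁.val]
15. n0.ok = 26  [S₀.hot * 3 - 52]
16. n0.val = -9  [S₁.val * -2 + 9]

-9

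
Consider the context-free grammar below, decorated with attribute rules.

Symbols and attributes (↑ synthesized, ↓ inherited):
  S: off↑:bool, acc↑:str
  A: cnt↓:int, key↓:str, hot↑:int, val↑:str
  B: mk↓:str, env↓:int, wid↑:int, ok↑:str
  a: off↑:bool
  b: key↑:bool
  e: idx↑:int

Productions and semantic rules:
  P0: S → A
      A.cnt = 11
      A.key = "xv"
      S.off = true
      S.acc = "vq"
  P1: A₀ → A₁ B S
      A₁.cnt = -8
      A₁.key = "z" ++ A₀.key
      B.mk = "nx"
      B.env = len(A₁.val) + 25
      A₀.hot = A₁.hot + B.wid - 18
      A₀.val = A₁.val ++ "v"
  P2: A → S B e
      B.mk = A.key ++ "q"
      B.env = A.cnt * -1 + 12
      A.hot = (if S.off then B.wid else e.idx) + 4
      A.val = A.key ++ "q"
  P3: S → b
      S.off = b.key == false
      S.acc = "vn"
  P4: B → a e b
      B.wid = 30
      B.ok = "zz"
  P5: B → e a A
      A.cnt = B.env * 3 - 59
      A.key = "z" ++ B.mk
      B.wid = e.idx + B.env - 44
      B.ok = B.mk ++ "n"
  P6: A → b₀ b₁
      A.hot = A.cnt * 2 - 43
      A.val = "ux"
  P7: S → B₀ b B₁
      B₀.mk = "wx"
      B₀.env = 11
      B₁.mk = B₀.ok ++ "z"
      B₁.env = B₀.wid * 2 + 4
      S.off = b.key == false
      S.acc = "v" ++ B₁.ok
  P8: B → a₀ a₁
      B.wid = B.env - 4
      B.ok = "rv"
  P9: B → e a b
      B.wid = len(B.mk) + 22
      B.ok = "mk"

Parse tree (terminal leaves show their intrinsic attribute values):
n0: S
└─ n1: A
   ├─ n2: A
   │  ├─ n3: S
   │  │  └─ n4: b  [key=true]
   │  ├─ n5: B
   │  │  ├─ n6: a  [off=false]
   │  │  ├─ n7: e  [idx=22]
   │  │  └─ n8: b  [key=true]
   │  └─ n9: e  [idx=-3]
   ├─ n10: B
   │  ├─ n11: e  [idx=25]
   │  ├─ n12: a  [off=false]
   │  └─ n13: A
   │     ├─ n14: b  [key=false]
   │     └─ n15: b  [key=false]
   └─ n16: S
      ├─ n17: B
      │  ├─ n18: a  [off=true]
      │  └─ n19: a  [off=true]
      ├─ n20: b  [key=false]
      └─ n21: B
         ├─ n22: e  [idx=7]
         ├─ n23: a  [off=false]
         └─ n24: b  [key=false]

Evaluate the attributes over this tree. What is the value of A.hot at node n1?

-7

1. n1.cnt = 11  [11]
2. n1.key = "xv"  ["xv"]
3. n2.cnt = -8  [-8]
4. n2.key = "zxv"  ["z" ++ A₀.key]
5. n4.key = true  [terminal]
6. n3.off = false  [b.key == false]
7. n3.acc = "vn"  ["vn"]
8. n5.mk = "zxvq"  [A.key ++ "q"]
9. n5.env = 20  [A.cnt * -1 + 12]
10. n6.off = false  [terminal]
11. n7.idx = 22  [terminal]
12. n8.key = true  [terminal]
13. n5.wid = 30  [30]
14. n5.ok = "zz"  ["zz"]
15. n9.idx = -3  [terminal]
16. n2.hot = 1  [(if S.off then B.wid else e.idx) + 4]
17. n2.val = "zxvq"  [A.key ++ "q"]
18. n10.mk = "nx"  ["nx"]
19. n10.env = 29  [len(A₁.val) + 25]
20. n11.idx = 25  [terminal]
21. n12.off = false  [terminal]
22. n13.cnt = 28  [B.env * 3 - 59]
23. n13.key = "znx"  ["z" ++ B.mk]
24. n14.key = false  [terminal]
25. n15.key = false  [terminal]
26. n13.hot = 13  [A.cnt * 2 - 43]
27. n13.val = "ux"  ["ux"]
28. n10.wid = 10  [e.idx + B.env - 44]
29. n10.ok = "nxn"  [B.mk ++ "n"]
30. n17.mk = "wx"  ["wx"]
31. n17.env = 11  [11]
32. n18.off = true  [terminal]
33. n19.off = true  [terminal]
34. n17.wid = 7  [B.env - 4]
35. n17.ok = "rv"  ["rv"]
36. n20.key = false  [terminal]
37. n21.mk = "rvz"  [B₀.ok ++ "z"]
38. n21.env = 18  [B₀.wid * 2 + 4]
39. n22.idx = 7  [terminal]
40. n23.off = false  [terminal]
41. n24.key = false  [terminal]
42. n21.wid = 25  [len(B.mk) + 22]
43. n21.ok = "mk"  ["mk"]
44. n16.off = true  [b.key == false]
45. n16.acc = "vmk"  ["v" ++ B₁.ok]
46. n1.hot = -7  [A₁.hot + B.wid - 18]
47. n1.val = "zxvqv"  [A₁.val ++ "v"]
48. n0.off = true  [true]
49. n0.acc = "vq"  ["vq"]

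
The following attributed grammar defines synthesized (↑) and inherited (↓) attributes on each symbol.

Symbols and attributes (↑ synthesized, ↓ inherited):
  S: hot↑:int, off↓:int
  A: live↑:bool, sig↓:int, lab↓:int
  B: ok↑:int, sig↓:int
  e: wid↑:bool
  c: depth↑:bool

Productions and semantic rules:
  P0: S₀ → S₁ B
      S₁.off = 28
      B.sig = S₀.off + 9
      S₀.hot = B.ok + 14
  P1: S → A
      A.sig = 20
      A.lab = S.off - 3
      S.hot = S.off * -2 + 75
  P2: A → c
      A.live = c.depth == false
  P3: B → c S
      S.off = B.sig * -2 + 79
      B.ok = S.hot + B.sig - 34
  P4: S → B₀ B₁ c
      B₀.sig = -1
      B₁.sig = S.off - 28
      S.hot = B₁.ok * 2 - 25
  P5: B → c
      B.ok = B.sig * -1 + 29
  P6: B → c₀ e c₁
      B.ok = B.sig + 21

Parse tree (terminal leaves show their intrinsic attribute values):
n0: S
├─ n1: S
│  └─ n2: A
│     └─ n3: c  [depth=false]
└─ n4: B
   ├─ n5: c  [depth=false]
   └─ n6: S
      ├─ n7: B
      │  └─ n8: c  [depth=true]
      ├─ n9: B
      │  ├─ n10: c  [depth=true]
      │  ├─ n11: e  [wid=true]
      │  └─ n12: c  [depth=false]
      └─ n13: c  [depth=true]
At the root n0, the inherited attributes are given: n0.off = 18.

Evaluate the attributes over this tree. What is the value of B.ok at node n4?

4

1. n0.off = 18  [given at root]
2. n1.off = 28  [28]
3. n2.sig = 20  [20]
4. n2.lab = 25  [S.off - 3]
5. n3.depth = false  [terminal]
6. n2.live = true  [c.depth == false]
7. n1.hot = 19  [S.off * -2 + 75]
8. n4.sig = 27  [S₀.off + 9]
9. n5.depth = false  [terminal]
10. n6.off = 25  [B.sig * -2 + 79]
11. n7.sig = -1  [-1]
12. n8.depth = true  [terminal]
13. n7.ok = 30  [B.sig * -1 + 29]
14. n9.sig = -3  [S.off - 28]
15. n10.depth = true  [terminal]
16. n11.wid = true  [terminal]
17. n12.depth = false  [terminal]
18. n9.ok = 18  [B.sig + 21]
19. n13.depth = true  [terminal]
20. n6.hot = 11  [B₁.ok * 2 - 25]
21. n4.ok = 4  [S.hot + B.sig - 34]
22. n0.hot = 18  [B.ok + 14]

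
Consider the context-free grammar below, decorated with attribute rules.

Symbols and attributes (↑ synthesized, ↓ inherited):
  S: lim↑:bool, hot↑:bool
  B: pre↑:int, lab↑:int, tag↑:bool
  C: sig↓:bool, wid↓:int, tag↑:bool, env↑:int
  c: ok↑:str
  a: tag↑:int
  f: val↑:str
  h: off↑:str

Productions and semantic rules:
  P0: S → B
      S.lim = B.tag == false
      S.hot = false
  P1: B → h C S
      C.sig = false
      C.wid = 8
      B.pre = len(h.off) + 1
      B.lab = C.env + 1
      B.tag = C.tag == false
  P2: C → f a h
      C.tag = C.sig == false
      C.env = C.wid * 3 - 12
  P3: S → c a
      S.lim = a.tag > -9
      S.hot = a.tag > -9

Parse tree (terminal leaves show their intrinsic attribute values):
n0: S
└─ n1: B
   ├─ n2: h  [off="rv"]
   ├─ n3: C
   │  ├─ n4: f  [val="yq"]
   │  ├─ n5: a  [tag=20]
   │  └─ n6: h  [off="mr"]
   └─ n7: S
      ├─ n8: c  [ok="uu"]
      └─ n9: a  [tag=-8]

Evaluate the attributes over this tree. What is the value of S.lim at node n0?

1. n2.off = "rv"  [terminal]
2. n3.sig = false  [false]
3. n3.wid = 8  [8]
4. n4.val = "yq"  [terminal]
5. n5.tag = 20  [terminal]
6. n6.off = "mr"  [terminal]
7. n3.tag = true  [C.sig == false]
8. n3.env = 12  [C.wid * 3 - 12]
9. n8.ok = "uu"  [terminal]
10. n9.tag = -8  [terminal]
11. n7.lim = true  [a.tag > -9]
12. n7.hot = true  [a.tag > -9]
13. n1.pre = 3  [len(h.off) + 1]
14. n1.lab = 13  [C.env + 1]
15. n1.tag = false  [C.tag == false]
16. n0.lim = true  [B.tag == false]
17. n0.hot = false  [false]

true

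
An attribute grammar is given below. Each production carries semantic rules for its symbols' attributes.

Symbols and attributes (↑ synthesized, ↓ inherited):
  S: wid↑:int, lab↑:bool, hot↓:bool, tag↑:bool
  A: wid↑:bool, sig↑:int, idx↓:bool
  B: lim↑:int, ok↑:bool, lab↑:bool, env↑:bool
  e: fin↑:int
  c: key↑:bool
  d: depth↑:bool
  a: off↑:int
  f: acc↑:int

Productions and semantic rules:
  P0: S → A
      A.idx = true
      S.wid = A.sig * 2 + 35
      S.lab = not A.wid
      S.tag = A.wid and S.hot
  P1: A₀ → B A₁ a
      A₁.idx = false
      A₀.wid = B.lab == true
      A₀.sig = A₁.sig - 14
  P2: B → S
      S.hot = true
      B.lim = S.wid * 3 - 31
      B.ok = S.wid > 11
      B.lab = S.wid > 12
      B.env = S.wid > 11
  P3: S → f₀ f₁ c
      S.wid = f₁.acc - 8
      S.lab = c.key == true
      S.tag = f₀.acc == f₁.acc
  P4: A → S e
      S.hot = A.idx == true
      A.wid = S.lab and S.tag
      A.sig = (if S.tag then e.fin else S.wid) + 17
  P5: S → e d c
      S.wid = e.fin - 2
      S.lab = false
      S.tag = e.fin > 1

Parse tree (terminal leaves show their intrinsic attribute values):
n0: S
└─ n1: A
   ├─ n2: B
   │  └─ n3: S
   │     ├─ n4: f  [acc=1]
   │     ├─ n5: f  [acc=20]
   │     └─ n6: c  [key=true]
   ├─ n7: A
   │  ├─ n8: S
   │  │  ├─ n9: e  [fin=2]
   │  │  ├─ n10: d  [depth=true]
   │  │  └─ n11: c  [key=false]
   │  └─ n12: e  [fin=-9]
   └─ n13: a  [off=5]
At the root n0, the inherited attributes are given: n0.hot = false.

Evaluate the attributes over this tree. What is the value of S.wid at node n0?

1. n0.hot = false  [given at root]
2. n1.idx = true  [true]
3. n3.hot = true  [true]
4. n4.acc = 1  [terminal]
5. n5.acc = 20  [terminal]
6. n6.key = true  [terminal]
7. n3.wid = 12  [f₁.acc - 8]
8. n3.lab = true  [c.key == true]
9. n3.tag = false  [f₀.acc == f₁.acc]
10. n2.lim = 5  [S.wid * 3 - 31]
11. n2.ok = true  [S.wid > 11]
12. n2.lab = false  [S.wid > 12]
13. n2.env = true  [S.wid > 11]
14. n7.idx = false  [false]
15. n8.hot = false  [A.idx == true]
16. n9.fin = 2  [terminal]
17. n10.depth = true  [terminal]
18. n11.key = false  [terminal]
19. n8.wid = 0  [e.fin - 2]
20. n8.lab = false  [false]
21. n8.tag = true  [e.fin > 1]
22. n12.fin = -9  [terminal]
23. n7.wid = false  [S.lab and S.tag]
24. n7.sig = 8  [(if S.tag then e.fin else S.wid) + 17]
25. n13.off = 5  [terminal]
26. n1.wid = false  [B.lab == true]
27. n1.sig = -6  [A₁.sig - 14]
28. n0.wid = 23  [A.sig * 2 + 35]
29. n0.lab = true  [not A.wid]
30. n0.tag = false  [A.wid and S.hot]

23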